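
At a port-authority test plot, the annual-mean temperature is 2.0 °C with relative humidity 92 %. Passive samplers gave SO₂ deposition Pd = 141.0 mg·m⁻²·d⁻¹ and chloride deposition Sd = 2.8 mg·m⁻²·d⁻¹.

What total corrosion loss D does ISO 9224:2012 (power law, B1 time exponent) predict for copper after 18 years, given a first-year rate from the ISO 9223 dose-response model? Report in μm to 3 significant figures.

copper: temperature factor f = +0.126·(-8.0) = -1.0080
  sulphur-dioxide contribution → 1.595 μm/a
  chloride contribution → 0.4096 μm/a
  total first-year rate 2.004 μm/a
ISO 9224: D(t) = r_corr · t^b with b = 0.667 (copper, B1)
  D(18) = 2.004 × 18^0.667 = 2.004 × 6.875 = 13.78 μm

D(18) = 13.8 μm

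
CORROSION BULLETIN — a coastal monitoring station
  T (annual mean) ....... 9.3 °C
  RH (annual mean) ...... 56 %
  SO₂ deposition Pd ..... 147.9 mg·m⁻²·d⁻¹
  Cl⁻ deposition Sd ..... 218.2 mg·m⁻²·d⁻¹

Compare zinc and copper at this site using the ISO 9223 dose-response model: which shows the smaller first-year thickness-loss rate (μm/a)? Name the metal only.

zinc: temperature factor f = +0.038·(-0.7) = -0.0266
  Pd branch = 0.0129·Pd^0.44·e^(0.046·RH+f) = 1.488 μm/a
  Cl⁻ term: 0.0175·218.2^0.57·exp(0.008·56+0.085·9.3) = 1.3
  sum: 1.488 + 1.3 → r_corr = 2.788 μm/a
copper: f(T) = +0.126·(T−10) [T≤10 °C] = -0.0882
  SO₂ term: 0.0053·147.9^0.26·exp(0.059·56-0.0882) = 0.4843
  Cl⁻ term: 0.01025·218.2^0.27·exp(0.036·56+0.049·9.3) = 0.5196
  r_corr = 0.4843 + 0.5196 = 1.004 μm/a
Ordering by μm/a: zinc (2.79) > copper (1)

copper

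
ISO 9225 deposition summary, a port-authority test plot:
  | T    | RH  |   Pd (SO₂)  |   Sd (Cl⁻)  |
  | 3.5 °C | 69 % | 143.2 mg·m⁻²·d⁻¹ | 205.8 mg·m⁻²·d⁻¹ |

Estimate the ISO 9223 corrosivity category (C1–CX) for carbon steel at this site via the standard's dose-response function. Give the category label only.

carbon steel: T≤10 °C ⇒ hinge +0.150·(3.5−10) = -0.9750
  Pd branch = 1.77·Pd^0.52·e^(0.02·RH+f) = 35.07 μm/a
  Cl⁻ term: 0.102·205.8^0.62·exp(0.033·69+0.04·3.5) = 31.09
  r_corr = 35.07 + 31.09 = 66.16 μm/a
Category bounds: 50…80 μm/a bracket r_corr ⇒ C4

C4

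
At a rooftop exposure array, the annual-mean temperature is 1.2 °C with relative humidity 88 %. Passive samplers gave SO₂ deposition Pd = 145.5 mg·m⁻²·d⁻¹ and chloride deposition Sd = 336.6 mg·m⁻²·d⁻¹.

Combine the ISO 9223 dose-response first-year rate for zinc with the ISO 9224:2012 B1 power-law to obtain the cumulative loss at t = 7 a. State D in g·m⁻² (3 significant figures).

D(7) = 202 g·m⁻²

zinc: temperature factor f = +0.038·(-8.8) = -0.3344
  Pd branch = 0.0129·Pd^0.44·e^(0.046·RH+f) = 4.732 μm/a
  Cl⁻ term: 0.0175·336.6^0.57·exp(0.008·88+0.085·1.2) = 1.08
  sum: 4.732 + 1.08 → r_corr = 5.812 μm/a
Power-law: D(7) = r_corr · 7^0.813
  D(7) = 5.812 × 7^0.813 = 5.812 × 4.865 = 28.28 μm
  Mass loss = 28.28 μm × 7.14 g/cm³ = 201.9 g·m⁻²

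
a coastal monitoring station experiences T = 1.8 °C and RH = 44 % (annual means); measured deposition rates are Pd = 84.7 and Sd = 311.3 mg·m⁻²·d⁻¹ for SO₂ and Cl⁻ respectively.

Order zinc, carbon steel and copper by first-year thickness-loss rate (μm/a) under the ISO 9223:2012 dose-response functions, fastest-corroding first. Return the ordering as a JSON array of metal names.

["carbon steel", "zinc", "copper"]

zinc: temperature factor f = +0.038·(-8.2) = -0.3116
  sulphur-dioxide contribution → 0.5041 μm/a
  chloride contribution → 0.7647 μm/a
  ⇒ r_corr(zinc) = 1.269 μm/a
carbon steel: f(T) = +0.150·(T−10) [T≤10 °C] = -1.2300
  sulphur-dioxide contribution → 12.54 μm/a
  chloride contribution → 16.45 μm/a
  total first-year rate 29 μm/a
copper: T≤10 °C ⇒ hinge +0.126·(1.8−10) = -1.0332
  sulphur-dioxide contribution → 0.08021 μm/a
  chloride contribution → 0.2571 μm/a
  ⇒ r_corr(copper) = 0.3373 μm/a
Ordering by μm/a: carbon steel (29) > zinc (1.27) > copper (0.337)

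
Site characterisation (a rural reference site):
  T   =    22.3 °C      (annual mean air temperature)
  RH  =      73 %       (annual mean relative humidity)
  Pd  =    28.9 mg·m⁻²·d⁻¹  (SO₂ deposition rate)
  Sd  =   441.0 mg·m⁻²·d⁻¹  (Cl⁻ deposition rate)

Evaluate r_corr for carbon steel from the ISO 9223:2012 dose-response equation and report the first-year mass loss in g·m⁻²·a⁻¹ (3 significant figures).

r_corr = 1.12e+03 g·m⁻²·a⁻¹

carbon steel: temperature factor f = -0.054·(12.3) = -0.6642
  Pd branch = 1.77·Pd^0.52·e^(0.02·RH+f) = 22.56 μm/a
  Sd branch = 0.102·Sd^0.62·e^(0.033·RH+0.04·T) = 120.7 μm/a
  sum: 22.56 + 120.7 → r_corr = 143.3 μm/a
Convert to mass loss: 143.3 μm/a × 7.85 g/cm³ = 1125 g·m⁻²·a⁻¹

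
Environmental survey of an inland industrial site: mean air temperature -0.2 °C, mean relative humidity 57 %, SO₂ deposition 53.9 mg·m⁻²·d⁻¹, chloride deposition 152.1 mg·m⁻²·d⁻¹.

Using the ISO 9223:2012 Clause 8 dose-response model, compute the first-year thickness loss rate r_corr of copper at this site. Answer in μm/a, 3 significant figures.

copper: temperature factor f = +0.126·(-10.2) = -1.2852
  SO₂ term: 0.0053·53.9^0.26·exp(0.059·57-1.2852) = 0.1194
  Sd branch = 0.01025·Sd^0.27·e^(0.036·RH+0.049·T) = 0.3068 μm/a
  sum: 0.1194 + 0.3068 → r_corr = 0.4261 μm/a

r_corr = 0.426 μm/a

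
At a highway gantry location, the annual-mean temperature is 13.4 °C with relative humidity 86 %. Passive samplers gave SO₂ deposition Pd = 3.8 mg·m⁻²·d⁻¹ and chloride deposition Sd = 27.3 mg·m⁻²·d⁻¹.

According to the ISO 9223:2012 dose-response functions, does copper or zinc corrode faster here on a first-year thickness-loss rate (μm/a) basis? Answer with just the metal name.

copper

copper: T>10 °C ⇒ hinge -0.080·(13.4−10) = -0.2720
  sulphur-dioxide contribution → 0.9131 μm/a
  chloride contribution → 1.067 μm/a
  total first-year rate 1.98 μm/a
zinc: f(T) = -0.071·(T−10) [T>10 °C] = -0.2414
  sulphur-dioxide contribution → 0.9526 μm/a
  chloride contribution → 0.7163 μm/a
  ⇒ r_corr(zinc) = 1.669 μm/a
Ordering by μm/a: copper (1.98) > zinc (1.67)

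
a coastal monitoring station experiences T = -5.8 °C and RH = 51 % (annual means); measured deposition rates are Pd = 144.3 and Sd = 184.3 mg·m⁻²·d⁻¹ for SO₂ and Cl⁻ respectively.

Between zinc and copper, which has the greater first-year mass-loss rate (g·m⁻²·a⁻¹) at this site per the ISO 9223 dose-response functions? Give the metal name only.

zinc

zinc: f(T) = +0.038·(T−10) [T≤10 °C] = -0.6004
  Pd branch = 0.0129·Pd^0.44·e^(0.046·RH+f) = 0.6588 μm/a
  Sd branch = 0.0175·Sd^0.57·e^(0.008·RH+0.085·T) = 0.3144 μm/a
  r_corr = 0.6588 + 0.3144 = 0.9732 μm/a
  mass loss = 0.9732 μm/a × 7.14 g/cm³ = 6.949 g·m⁻²·a⁻¹
copper: T≤10 °C ⇒ hinge +0.126·(-5.8−10) = -1.9908
  Pd branch = 0.0053·Pd^0.26·e^(0.059·RH+f) = 0.05344 μm/a
  Sd branch = 0.01025·Sd^0.27·e^(0.036·RH+0.049·T) = 0.1979 μm/a
  sum: 0.05344 + 0.1979 → r_corr = 0.2513 μm/a
  mass loss = 0.2513 μm/a × 8.96 g/cm³ = 2.252 g·m⁻²·a⁻¹
Ordering by g·m⁻²·a⁻¹: zinc (6.95) > copper (2.25)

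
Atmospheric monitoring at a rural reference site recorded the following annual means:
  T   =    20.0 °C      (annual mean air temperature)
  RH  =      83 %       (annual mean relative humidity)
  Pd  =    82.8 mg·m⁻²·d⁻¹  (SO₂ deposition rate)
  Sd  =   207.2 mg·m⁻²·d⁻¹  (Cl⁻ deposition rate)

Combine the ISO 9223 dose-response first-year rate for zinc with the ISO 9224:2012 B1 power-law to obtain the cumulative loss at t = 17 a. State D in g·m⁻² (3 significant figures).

zinc: f(T) = -0.071·(T−10) [T>10 °C] = -0.7100
  sulphur-dioxide contribution → 2.015 μm/a
  chloride contribution → 3.891 μm/a
  total first-year rate 5.906 μm/a
Power-law: D(17) = r_corr · 17^0.813
  D(17) = 5.906 × 17^0.813 = 5.906 × 10.01 = 59.11 μm
  Mass loss = 59.11 μm × 7.14 g/cm³ = 422 g·m⁻²

D(17) = 422 g·m⁻²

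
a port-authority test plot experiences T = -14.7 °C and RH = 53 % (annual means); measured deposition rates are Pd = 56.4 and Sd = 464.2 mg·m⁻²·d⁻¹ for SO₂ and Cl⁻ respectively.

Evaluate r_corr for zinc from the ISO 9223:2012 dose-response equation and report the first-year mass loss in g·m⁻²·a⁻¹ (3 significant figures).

zinc: temperature factor f = +0.038·(-24.7) = -0.9386
  sulphur-dioxide contribution → 0.3407 μm/a
  chloride contribution → 0.2538 μm/a
  ⇒ r_corr(zinc) = 0.5945 μm/a
Convert to mass loss: 0.5945 μm/a × 7.14 g/cm³ = 4.245 g·m⁻²·a⁻¹

r_corr = 4.24 g·m⁻²·a⁻¹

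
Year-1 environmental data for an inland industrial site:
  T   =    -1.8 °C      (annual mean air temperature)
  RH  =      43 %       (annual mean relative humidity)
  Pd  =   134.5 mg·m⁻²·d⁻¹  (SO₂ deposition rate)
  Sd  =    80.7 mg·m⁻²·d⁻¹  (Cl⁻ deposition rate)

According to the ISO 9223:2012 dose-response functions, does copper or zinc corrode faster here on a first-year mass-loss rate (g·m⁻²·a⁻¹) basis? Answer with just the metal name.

copper: temperature factor f = +0.126·(-11.8) = -1.4868
  Pd branch = 0.0053·Pd^0.26·e^(0.059·RH+f) = 0.05418 μm/a
  Sd branch = 0.01025·Sd^0.27·e^(0.036·RH+0.049·T) = 0.1444 μm/a
  r_corr = 0.05418 + 0.1444 = 0.1986 μm/a
  mass loss = 0.1986 μm/a × 8.96 g/cm³ = 1.779 g·m⁻²·a⁻¹
zinc: T≤10 °C ⇒ hinge +0.038·(-1.8−10) = -0.4484
  Pd branch = 0.0129·Pd^0.44·e^(0.046·RH+f) = 0.5147 μm/a
  Sd branch = 0.0175·Sd^0.57·e^(0.008·RH+0.085·T) = 0.2588 μm/a
  r_corr = 0.5147 + 0.2588 = 0.7734 μm/a
  mass loss = 0.7734 μm/a × 7.14 g/cm³ = 5.522 g·m⁻²·a⁻¹
Ordering by g·m⁻²·a⁻¹: zinc (5.52) > copper (1.78)

zinc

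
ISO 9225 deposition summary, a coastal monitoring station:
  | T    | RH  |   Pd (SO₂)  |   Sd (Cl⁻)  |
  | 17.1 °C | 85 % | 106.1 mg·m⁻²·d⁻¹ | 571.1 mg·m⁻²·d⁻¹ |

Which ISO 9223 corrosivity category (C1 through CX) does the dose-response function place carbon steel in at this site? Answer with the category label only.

carbon steel: T>10 °C ⇒ hinge -0.054·(17.1−10) = -0.3834
  sulphur-dioxide contribution → 74.67 μm/a
  chloride contribution → 171 μm/a
  ⇒ r_corr(carbon steel) = 245.7 μm/a
Category bounds: 200…700 μm/a bracket r_corr ⇒ CX

CX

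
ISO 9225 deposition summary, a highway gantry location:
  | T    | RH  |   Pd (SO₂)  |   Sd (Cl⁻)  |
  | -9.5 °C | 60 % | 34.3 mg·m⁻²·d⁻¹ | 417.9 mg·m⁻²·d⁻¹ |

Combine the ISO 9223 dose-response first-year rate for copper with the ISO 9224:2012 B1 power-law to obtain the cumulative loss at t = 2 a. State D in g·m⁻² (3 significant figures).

copper: temperature factor f = +0.126·(-19.5) = -2.4570
  sulphur-dioxide contribution → 0.03925 μm/a
  chloride contribution → 0.2847 μm/a
  total first-year rate 0.3239 μm/a
Long-term exponent b (ISO 9224 Table 2, B1) = 0.667
  D(2) = 0.3239 × 2^0.667 = 0.3239 × 1.588 = 0.5143 μm
  Mass loss = 0.5143 μm × 8.96 g/cm³ = 4.608 g·m⁻²

D(2) = 4.61 g·m⁻²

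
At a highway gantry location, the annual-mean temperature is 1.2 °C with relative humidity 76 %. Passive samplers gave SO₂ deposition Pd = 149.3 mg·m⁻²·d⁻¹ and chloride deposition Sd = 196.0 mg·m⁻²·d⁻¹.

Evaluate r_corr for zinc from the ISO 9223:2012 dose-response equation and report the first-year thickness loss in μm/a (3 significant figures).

zinc: f(T) = +0.038·(T−10) [T≤10 °C] = -0.3344
  SO₂ term: 0.0129·149.3^0.44·exp(0.046·76-0.3344) = 2.756
  Sd branch = 0.0175·Sd^0.57·e^(0.008·RH+0.085·T) = 0.7211 μm/a
  r_corr = 2.756 + 0.7211 = 3.477 μm/a

r_corr = 3.48 μm/a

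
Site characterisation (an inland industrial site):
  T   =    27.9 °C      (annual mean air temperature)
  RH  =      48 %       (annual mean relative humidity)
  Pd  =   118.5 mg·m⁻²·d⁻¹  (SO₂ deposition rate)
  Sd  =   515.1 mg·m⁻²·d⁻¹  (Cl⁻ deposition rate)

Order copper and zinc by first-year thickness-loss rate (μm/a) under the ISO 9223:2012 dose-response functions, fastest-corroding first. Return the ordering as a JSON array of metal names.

copper: T>10 °C ⇒ hinge -0.080·(27.9−10) = -1.4320
  SO₂ term: 0.0053·118.5^0.26·exp(0.059·48-1.4320) = 0.07438
  Sd branch = 0.01025·Sd^0.27·e^(0.036·RH+0.049·T) = 1.222 μm/a
  r_corr = 0.07438 + 1.222 = 1.297 μm/a
zinc: T>10 °C ⇒ hinge -0.071·(27.9−10) = -1.2709
  Pd branch = 0.0129·Pd^0.44·e^(0.046·RH+f) = 0.2692 μm/a
  Cl⁻ term: 0.0175·515.1^0.57·exp(0.008·48+0.085·27.9) = 9.672
  sum: 0.2692 + 9.672 → r_corr = 9.941 μm/a
Ordering by μm/a: zinc (9.94) > copper (1.3)

["zinc", "copper"]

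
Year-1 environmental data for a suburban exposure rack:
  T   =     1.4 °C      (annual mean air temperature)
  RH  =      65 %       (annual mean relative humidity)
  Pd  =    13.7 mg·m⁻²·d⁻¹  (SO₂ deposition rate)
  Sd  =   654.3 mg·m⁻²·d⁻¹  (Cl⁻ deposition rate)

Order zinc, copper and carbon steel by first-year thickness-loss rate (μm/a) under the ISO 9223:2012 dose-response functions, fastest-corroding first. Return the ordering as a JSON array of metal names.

["carbon steel", "zinc", "copper"]

zinc: T≤10 °C ⇒ hinge +0.038·(1.4−10) = -0.3268
  Pd branch = 0.0129·Pd^0.44·e^(0.046·RH+f) = 0.5853 μm/a
  Sd branch = 0.0175·Sd^0.57·e^(0.008·RH+0.085·T) = 1.335 μm/a
  sum: 0.5853 + 1.335 → r_corr = 1.92 μm/a
copper: T≤10 °C ⇒ hinge +0.126·(1.4−10) = -1.0836
  SO₂ term: 0.0053·13.7^0.26·exp(0.059·65-1.0836) = 0.164
  Cl⁻ term: 0.01025·654.3^0.27·exp(0.036·65+0.049·1.4) = 0.6562
  r_corr = 0.164 + 0.6562 = 0.8201 μm/a
carbon steel: f(T) = +0.150·(T−10) [T≤10 °C] = -1.2900
  Pd branch = 1.77·Pd^0.52·e^(0.02·RH+f) = 6.973 μm/a
  Cl⁻ term: 0.102·654.3^0.62·exp(0.033·65+0.04·1.4) = 51.32
  r_corr = 6.973 + 51.32 = 58.29 μm/a
Ordering by μm/a: carbon steel (58.3) > zinc (1.92) > copper (0.82)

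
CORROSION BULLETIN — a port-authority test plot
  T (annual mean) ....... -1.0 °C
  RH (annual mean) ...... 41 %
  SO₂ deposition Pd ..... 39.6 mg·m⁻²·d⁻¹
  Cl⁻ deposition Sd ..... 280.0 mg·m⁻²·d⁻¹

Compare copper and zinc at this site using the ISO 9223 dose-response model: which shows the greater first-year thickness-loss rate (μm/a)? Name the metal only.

copper: temperature factor f = +0.126·(-11.0) = -1.3860
  sulphur-dioxide contribution → 0.03875 μm/a
  chloride contribution → 0.1955 μm/a
  total first-year rate 0.2343 μm/a
zinc: f(T) = +0.038·(T−10) [T≤10 °C] = -0.4180
  sulphur-dioxide contribution → 0.2826 μm/a
  chloride contribution → 0.5539 μm/a
  ⇒ r_corr(zinc) = 0.8365 μm/a
Ordering by μm/a: zinc (0.836) > copper (0.234)

zinc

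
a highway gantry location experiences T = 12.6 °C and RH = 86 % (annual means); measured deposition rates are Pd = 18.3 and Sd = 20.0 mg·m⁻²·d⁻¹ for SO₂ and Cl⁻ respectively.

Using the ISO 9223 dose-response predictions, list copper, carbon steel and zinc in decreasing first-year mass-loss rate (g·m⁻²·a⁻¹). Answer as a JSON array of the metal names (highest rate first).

["carbon steel", "copper", "zinc"]

copper: temperature factor f = -0.080·(2.6) = -0.2080
  SO₂ term: 0.0053·18.3^0.26·exp(0.059·86-0.2080) = 1.465
  Cl⁻ term: 0.01025·20.0^0.27·exp(0.036·86+0.049·12.6) = 0.9434
  sum: 1.465 + 0.9434 → r_corr = 2.408 μm/a
  mass loss = 2.408 μm/a × 8.96 g/cm³ = 21.58 g·m⁻²·a⁻¹
carbon steel: temperature factor f = -0.054·(2.6) = -0.1404
  Pd branch = 1.77·Pd^0.52·e^(0.02·RH+f) = 38.95 μm/a
  Sd branch = 0.102·Sd^0.62·e^(0.033·RH+0.04·T) = 18.48 μm/a
  sum: 38.95 + 18.48 → r_corr = 57.42 μm/a
  mass loss = 57.42 μm/a × 7.85 g/cm³ = 450.8 g·m⁻²·a⁻¹
zinc: temperature factor f = -0.071·(2.6) = -0.1846
  SO₂ term: 0.0129·18.3^0.44·exp(0.046·86-0.1846) = 2.014
  Cl⁻ term: 0.0175·20.0^0.57·exp(0.008·86+0.085·12.6) = 0.5605
  r_corr = 2.014 + 0.5605 = 2.574 μm/a
  mass loss = 2.574 μm/a × 7.14 g/cm³ = 18.38 g·m⁻²·a⁻¹
Ordering by g·m⁻²·a⁻¹: carbon steel (451) > copper (21.6) > zinc (18.4)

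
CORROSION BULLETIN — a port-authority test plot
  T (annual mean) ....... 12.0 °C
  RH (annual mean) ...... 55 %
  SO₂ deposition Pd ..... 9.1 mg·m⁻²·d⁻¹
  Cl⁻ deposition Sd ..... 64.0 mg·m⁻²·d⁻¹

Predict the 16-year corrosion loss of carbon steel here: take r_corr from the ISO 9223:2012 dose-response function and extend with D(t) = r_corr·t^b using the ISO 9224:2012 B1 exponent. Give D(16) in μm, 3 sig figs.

D(16) = 121 μm

carbon steel: temperature factor f = -0.054·(2.0) = -0.1080
  Pd branch = 1.77·Pd^0.52·e^(0.02·RH+f) = 15.05 μm/a
  Sd branch = 0.102·Sd^0.62·e^(0.033·RH+0.04·T) = 13.34 μm/a
  sum: 15.05 + 13.34 → r_corr = 28.39 μm/a
ISO 9224: D(t) = r_corr · t^b with b = 0.523 (carbon steel, B1)
  D(16) = 28.39 × 16^0.523 = 28.39 × 4.263 = 121 μm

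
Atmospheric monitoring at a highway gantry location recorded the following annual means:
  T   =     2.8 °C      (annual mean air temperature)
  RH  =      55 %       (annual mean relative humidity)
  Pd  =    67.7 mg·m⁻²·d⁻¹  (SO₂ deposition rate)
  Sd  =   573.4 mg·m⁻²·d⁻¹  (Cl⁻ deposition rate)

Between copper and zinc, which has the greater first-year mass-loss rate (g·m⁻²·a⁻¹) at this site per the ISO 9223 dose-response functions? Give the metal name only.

copper: temperature factor f = +0.126·(-7.2) = -0.9072
  Pd branch = 0.0053·Pd^0.26·e^(0.059·RH+f) = 0.1643 μm/a
  Cl⁻ term: 0.01025·573.4^0.27·exp(0.036·55+0.049·2.8) = 0.4731
  sum: 0.1643 + 0.4731 → r_corr = 0.6374 μm/a
  mass loss = 0.6374 μm/a × 8.96 g/cm³ = 5.711 g·m⁻²·a⁻¹
zinc: f(T) = +0.038·(T−10) [T≤10 °C] = -0.2736
  SO₂ term: 0.0129·67.7^0.44·exp(0.046·55-0.2736) = 0.787
  Sd branch = 0.0175·Sd^0.57·e^(0.008·RH+0.085·T) = 1.288 μm/a
  r_corr = 0.787 + 1.288 = 2.075 μm/a
  mass loss = 2.075 μm/a × 7.14 g/cm³ = 14.81 g·m⁻²·a⁻¹
Ordering by g·m⁻²·a⁻¹: zinc (14.8) > copper (5.71)

zinc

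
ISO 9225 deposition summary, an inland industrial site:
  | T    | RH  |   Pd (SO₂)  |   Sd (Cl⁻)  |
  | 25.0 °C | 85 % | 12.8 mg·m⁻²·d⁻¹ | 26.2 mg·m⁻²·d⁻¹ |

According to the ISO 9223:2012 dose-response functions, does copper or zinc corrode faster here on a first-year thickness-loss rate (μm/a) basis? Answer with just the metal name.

zinc

copper: f(T) = -0.080·(T−10) [T>10 °C] = -1.2000
  Pd branch = 0.0053·Pd^0.26·e^(0.059·RH+f) = 0.4666 μm/a
  Sd branch = 0.01025·Sd^0.27·e^(0.036·RH+0.049·T) = 1.797 μm/a
  sum: 0.4666 + 1.797 → r_corr = 2.264 μm/a
zinc: T>10 °C ⇒ hinge -0.071·(25.0−10) = -1.0650
  Pd branch = 0.0129·Pd^0.44·e^(0.046·RH+f) = 0.6813 μm/a
  Sd branch = 0.0175·Sd^0.57·e^(0.008·RH+0.085·T) = 1.861 μm/a
  r_corr = 0.6813 + 1.861 = 2.542 μm/a
Ordering by μm/a: zinc (2.54) > copper (2.26)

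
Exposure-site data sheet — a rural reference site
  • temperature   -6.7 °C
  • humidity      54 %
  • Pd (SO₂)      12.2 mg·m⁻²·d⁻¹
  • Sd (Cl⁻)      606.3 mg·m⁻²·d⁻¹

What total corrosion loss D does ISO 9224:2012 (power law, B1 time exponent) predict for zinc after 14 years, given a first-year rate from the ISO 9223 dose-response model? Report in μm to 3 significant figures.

zinc: f(T) = +0.038·(T−10) [T≤10 °C] = -0.6346
  SO₂ term: 0.0129·12.2^0.44·exp(0.046·54-0.6346) = 0.2465
  Cl⁻ term: 0.0175·606.3^0.57·exp(0.008·54+0.085·-6.7) = 0.5881
  sum: 0.2465 + 0.5881 → r_corr = 0.8346 μm/a
Power-law: D(14) = r_corr · 14^0.813
  D(14) = 0.8346 × 14^0.813 = 0.8346 × 8.547 = 7.133 μm

D(14) = 7.13 μm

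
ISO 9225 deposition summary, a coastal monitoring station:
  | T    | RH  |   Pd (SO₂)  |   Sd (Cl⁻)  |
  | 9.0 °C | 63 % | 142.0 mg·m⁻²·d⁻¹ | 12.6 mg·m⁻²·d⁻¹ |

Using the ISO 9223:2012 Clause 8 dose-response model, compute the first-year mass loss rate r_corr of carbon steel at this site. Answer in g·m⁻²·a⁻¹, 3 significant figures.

r_corr = 599 g·m⁻²·a⁻¹

carbon steel: T≤10 °C ⇒ hinge +0.150·(9.0−10) = -0.1500
  sulphur-dioxide contribution → 70.67 μm/a
  chloride contribution → 5.624 μm/a
  ⇒ r_corr(carbon steel) = 76.29 μm/a
Convert to mass loss: 76.29 μm/a × 7.85 g/cm³ = 598.9 g·m⁻²·a⁻¹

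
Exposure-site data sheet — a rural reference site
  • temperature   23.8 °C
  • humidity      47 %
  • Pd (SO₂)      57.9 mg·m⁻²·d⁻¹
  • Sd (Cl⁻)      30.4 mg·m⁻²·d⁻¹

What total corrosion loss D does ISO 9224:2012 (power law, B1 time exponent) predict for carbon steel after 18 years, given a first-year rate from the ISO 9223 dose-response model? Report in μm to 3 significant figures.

D(18) = 127 μm

carbon steel: T>10 °C ⇒ hinge -0.054·(23.8−10) = -0.7452
  Pd branch = 1.77·Pd^0.52·e^(0.02·RH+f) = 17.75 μm/a
  Cl⁻ term: 0.102·30.4^0.62·exp(0.033·47+0.04·23.8) = 10.35
  sum: 17.75 + 10.35 → r_corr = 28.1 μm/a
ISO 9224: D(t) = r_corr · t^b with b = 0.523 (carbon steel, B1)
  D(18) = 28.1 × 18^0.523 = 28.1 × 4.534 = 127.4 μm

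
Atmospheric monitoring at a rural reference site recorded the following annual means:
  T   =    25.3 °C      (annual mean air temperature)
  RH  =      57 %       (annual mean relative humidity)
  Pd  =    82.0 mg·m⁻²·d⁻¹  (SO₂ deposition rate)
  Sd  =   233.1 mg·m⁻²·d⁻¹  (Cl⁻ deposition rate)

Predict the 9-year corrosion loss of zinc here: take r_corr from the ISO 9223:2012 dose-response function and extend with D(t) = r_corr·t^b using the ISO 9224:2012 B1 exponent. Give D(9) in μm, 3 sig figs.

zinc: f(T) = -0.071·(T−10) [T>10 °C] = -1.0863
  Pd branch = 0.0129·Pd^0.44·e^(0.046·RH+f) = 0.4165 μm/a
  Sd branch = 0.0175·Sd^0.57·e^(0.008·RH+0.085·T) = 5.303 μm/a
  sum: 0.4165 + 5.303 → r_corr = 5.72 μm/a
Long-term exponent b (ISO 9224 Table 2, B1) = 0.813
  D(9) = 5.72 × 9^0.813 = 5.72 × 5.968 = 34.13 μm

D(9) = 34.1 μm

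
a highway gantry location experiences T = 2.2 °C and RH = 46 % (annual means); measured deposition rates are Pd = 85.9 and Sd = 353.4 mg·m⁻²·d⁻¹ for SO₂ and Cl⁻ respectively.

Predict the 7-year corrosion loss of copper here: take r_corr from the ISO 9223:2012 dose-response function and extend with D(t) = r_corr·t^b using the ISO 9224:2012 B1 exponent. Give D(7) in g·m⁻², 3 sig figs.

copper: T≤10 °C ⇒ hinge +0.126·(2.2−10) = -0.9828
  sulphur-dioxide contribution → 0.09527 μm/a
  chloride contribution → 0.2916 μm/a
  total first-year rate 0.3869 μm/a
ISO 9224: D(t) = r_corr · t^b with b = 0.667 (copper, B1)
  D(7) = 0.3869 × 7^0.667 = 0.3869 × 3.662 = 1.417 μm
  Mass loss = 1.417 μm × 8.96 g/cm³ = 12.69 g·m⁻²

D(7) = 12.7 g·m⁻²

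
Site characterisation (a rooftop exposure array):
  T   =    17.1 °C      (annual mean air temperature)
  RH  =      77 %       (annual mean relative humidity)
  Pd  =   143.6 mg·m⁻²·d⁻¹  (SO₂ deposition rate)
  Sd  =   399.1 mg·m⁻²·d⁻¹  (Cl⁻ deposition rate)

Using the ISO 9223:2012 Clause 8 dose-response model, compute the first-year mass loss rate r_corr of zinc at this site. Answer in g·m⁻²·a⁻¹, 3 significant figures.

r_corr = 47.2 g·m⁻²·a⁻¹

zinc: temperature factor f = -0.071·(7.1) = -0.5041
  Pd branch = 0.0129·Pd^0.44·e^(0.046·RH+f) = 2.394 μm/a
  Sd branch = 0.0175·Sd^0.57·e^(0.008·RH+0.085·T) = 4.211 μm/a
  r_corr = 2.394 + 4.211 = 6.605 μm/a
Convert to mass loss: 6.605 μm/a × 7.14 g/cm³ = 47.16 g·m⁻²·a⁻¹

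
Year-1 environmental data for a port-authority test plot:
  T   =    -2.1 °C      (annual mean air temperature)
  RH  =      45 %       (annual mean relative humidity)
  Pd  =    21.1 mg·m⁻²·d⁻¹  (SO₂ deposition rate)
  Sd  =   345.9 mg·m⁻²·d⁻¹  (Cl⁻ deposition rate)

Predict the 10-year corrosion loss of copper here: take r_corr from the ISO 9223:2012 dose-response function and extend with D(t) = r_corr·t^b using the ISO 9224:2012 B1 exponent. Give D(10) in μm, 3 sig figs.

copper: T≤10 °C ⇒ hinge +0.126·(-2.1−10) = -1.5246
  SO₂ term: 0.0053·21.1^0.26·exp(0.059·45-1.5246) = 0.03627
  Sd branch = 0.01025·Sd^0.27·e^(0.036·RH+0.049·T) = 0.2265 μm/a
  sum: 0.03627 + 0.2265 → r_corr = 0.2628 μm/a
Power-law: D(10) = r_corr · 10^0.667
  D(10) = 0.2628 × 10^0.667 = 0.2628 × 4.645 = 1.221 μm

D(10) = 1.22 μm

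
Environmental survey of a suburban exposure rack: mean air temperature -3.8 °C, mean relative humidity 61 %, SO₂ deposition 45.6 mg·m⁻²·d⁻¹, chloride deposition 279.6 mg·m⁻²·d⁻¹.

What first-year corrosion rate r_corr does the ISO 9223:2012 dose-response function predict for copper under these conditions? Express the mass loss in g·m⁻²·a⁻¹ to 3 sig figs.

copper: temperature factor f = +0.126·(-13.8) = -1.7388
  sulphur-dioxide contribution → 0.09194 μm/a
  chloride contribution → 0.3501 μm/a
  total first-year rate 0.442 μm/a
Convert to mass loss: 0.442 μm/a × 8.96 g/cm³ = 3.96 g·m⁻²·a⁻¹

r_corr = 3.96 g·m⁻²·a⁻¹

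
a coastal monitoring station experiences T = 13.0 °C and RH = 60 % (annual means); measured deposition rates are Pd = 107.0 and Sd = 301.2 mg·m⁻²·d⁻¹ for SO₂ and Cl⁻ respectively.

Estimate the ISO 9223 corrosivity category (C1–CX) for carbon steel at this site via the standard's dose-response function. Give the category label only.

carbon steel: T>10 °C ⇒ hinge -0.054·(13.0−10) = -0.1620
  Pd branch = 1.77·Pd^0.52·e^(0.02·RH+f) = 56.76 μm/a
  Sd branch = 0.102·Sd^0.62·e^(0.033·RH+0.04·T) = 42.78 μm/a
  r_corr = 56.76 + 42.78 = 99.54 μm/a
ISO 9223 Table 2 (carbon steel): 80 < 99.5 ≤ 200 μm/a ⇒ C5

C5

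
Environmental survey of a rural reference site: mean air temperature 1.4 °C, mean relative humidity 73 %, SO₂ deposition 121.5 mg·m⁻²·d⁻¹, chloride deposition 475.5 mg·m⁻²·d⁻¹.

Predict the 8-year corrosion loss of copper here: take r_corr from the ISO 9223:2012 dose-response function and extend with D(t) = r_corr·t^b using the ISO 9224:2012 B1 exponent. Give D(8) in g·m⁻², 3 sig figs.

D(8) = 45.4 g·m⁻²

copper: temperature factor f = +0.126·(-8.6) = -1.0836
  Pd branch = 0.0053·Pd^0.26·e^(0.059·RH+f) = 0.4636 μm/a
  Sd branch = 0.01025·Sd^0.27·e^(0.036·RH+0.049·T) = 0.8029 μm/a
  r_corr = 0.4636 + 0.8029 = 1.267 μm/a
ISO 9224: D(t) = r_corr · t^b with b = 0.667 (copper, B1)
  D(8) = 1.267 × 8^0.667 = 1.267 × 4.003 = 5.07 μm
  Mass loss = 5.07 μm × 8.96 g/cm³ = 45.42 g·m⁻²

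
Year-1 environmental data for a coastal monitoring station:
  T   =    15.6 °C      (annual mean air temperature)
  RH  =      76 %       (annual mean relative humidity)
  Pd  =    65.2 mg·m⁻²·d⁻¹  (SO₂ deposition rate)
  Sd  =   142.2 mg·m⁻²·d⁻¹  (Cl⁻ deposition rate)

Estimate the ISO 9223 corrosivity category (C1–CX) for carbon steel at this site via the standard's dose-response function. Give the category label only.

C5

carbon steel: f(T) = -0.054·(T−10) [T>10 °C] = -0.3024
  Pd branch = 1.77·Pd^0.52·e^(0.02·RH+f) = 52.5 μm/a
  Cl⁻ term: 0.102·142.2^0.62·exp(0.033·76+0.04·15.6) = 50.54
  sum: 52.5 + 50.54 → r_corr = 103 μm/a
ISO 9223 Table 2 (carbon steel): 80 < 103 ≤ 200 μm/a ⇒ C5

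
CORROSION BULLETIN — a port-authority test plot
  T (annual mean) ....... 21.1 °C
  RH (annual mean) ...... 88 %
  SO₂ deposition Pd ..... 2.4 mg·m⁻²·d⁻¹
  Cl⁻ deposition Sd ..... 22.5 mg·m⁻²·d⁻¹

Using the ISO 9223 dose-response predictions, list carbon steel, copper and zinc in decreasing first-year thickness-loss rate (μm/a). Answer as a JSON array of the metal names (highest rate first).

["carbon steel", "copper", "zinc"]

carbon steel: f(T) = -0.054·(T−10) [T>10 °C] = -0.5994
  sulphur-dioxide contribution → 8.907 μm/a
  chloride contribution → 29.83 μm/a
  total first-year rate 38.74 μm/a
copper: temperature factor f = -0.080·(11.1) = -0.8880
  sulphur-dioxide contribution → 0.4924 μm/a
  chloride contribution → 1.587 μm/a
  total first-year rate 2.08 μm/a
zinc: f(T) = -0.071·(T−10) [T>10 °C] = -0.7881
  sulphur-dioxide contribution → 0.4939 μm/a
  chloride contribution → 1.254 μm/a
  ⇒ r_corr(zinc) = 1.748 μm/a
Ordering by μm/a: carbon steel (38.7) > copper (2.08) > zinc (1.75)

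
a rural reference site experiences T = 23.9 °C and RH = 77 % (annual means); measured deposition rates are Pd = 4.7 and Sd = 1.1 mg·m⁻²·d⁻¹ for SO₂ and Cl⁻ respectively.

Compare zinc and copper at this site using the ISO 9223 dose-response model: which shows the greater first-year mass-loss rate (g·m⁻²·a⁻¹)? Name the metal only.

copper

zinc: f(T) = -0.071·(T−10) [T>10 °C] = -0.9869
  Pd branch = 0.0129·Pd^0.44·e^(0.046·RH+f) = 0.3281 μm/a
  Sd branch = 0.0175·Sd^0.57·e^(0.008·RH+0.085·T) = 0.2609 μm/a
  sum: 0.3281 + 0.2609 → r_corr = 0.589 μm/a
  mass loss = 0.589 μm/a × 7.14 g/cm³ = 4.205 g·m⁻²·a⁻¹
copper: temperature factor f = -0.080·(13.9) = -1.1120
  SO₂ term: 0.0053·4.7^0.26·exp(0.059·77-1.1120) = 0.245
  Sd branch = 0.01025·Sd^0.27·e^(0.036·RH+0.049·T) = 0.5425 μm/a
  sum: 0.245 + 0.5425 → r_corr = 0.7874 μm/a
  mass loss = 0.7874 μm/a × 8.96 g/cm³ = 7.055 g·m⁻²·a⁻¹
Ordering by g·m⁻²·a⁻¹: copper (7.06) > zinc (4.21)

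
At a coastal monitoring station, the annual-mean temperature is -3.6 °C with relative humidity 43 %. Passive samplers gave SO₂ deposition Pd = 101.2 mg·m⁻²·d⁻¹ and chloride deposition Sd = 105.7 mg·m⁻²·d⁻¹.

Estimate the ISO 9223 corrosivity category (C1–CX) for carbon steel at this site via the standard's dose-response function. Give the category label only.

carbon steel: f(T) = +0.150·(T−10) [T≤10 °C] = -2.0400
  SO₂ term: 1.77·101.2^0.52·exp(0.02·43-2.0400) = 6.001
  Cl⁻ term: 0.102·105.7^0.62·exp(0.033·43+0.04·-3.6) = 6.565
  sum: 6.001 + 6.565 → r_corr = 12.57 μm/a
ISO 9223 Table 2 (carbon steel): 1.3 < 12.6 ≤ 25 μm/a ⇒ C2

C2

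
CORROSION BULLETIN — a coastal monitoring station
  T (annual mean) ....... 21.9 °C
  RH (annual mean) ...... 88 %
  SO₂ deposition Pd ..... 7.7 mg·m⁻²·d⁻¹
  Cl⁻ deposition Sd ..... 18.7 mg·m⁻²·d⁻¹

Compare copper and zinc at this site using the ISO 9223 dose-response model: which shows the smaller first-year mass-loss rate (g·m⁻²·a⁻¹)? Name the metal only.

copper: temperature factor f = -0.080·(11.9) = -0.9520
  SO₂ term: 0.0053·7.7^0.26·exp(0.059·88-0.9520) = 0.6254
  Sd branch = 0.01025·Sd^0.27·e^(0.036·RH+0.049·T) = 1.57 μm/a
  sum: 0.6254 + 1.57 → r_corr = 2.196 μm/a
  mass loss = 2.196 μm/a × 8.96 g/cm³ = 19.67 g·m⁻²·a⁻¹
zinc: T>10 °C ⇒ hinge -0.071·(21.9−10) = -0.8449
  SO₂ term: 0.0129·7.7^0.44·exp(0.046·88-0.8449) = 0.7794
  Cl⁻ term: 0.0175·18.7^0.57·exp(0.008·88+0.085·21.9) = 1.208
  sum: 0.7794 + 1.208 → r_corr = 1.988 μm/a
  mass loss = 1.988 μm/a × 7.14 g/cm³ = 14.19 g·m⁻²·a⁻¹
Ordering by g·m⁻²·a⁻¹: copper (19.7) > zinc (14.2)

zinc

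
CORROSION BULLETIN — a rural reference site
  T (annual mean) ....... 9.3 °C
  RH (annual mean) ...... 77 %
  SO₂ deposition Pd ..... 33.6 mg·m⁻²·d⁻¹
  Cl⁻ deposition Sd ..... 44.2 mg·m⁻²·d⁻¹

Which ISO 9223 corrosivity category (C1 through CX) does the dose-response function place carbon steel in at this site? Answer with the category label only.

C4

carbon steel: temperature factor f = +0.150·(-0.7) = -0.1050
  SO₂ term: 1.77·33.6^0.52·exp(0.02·77-0.1050) = 46.23
  Cl⁻ term: 0.102·44.2^0.62·exp(0.033·77+0.04·9.3) = 19.67
  sum: 46.23 + 19.67 → r_corr = 65.9 μm/a
65.9 μm/a falls in (50, 80] for carbon steel → category C4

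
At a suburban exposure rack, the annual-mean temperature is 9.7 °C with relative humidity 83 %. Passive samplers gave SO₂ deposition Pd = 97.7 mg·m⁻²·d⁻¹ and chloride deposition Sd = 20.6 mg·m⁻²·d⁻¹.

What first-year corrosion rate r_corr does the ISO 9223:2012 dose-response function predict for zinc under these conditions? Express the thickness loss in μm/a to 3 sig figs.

zinc: f(T) = +0.038·(T−10) [T≤10 °C] = -0.0114
  SO₂ term: 0.0129·97.7^0.44·exp(0.046·83-0.0114) = 4.358
  Sd branch = 0.0175·Sd^0.57·e^(0.008·RH+0.085·T) = 0.4349 μm/a
  sum: 4.358 + 0.4349 → r_corr = 4.793 μm/a

r_corr = 4.79 μm/a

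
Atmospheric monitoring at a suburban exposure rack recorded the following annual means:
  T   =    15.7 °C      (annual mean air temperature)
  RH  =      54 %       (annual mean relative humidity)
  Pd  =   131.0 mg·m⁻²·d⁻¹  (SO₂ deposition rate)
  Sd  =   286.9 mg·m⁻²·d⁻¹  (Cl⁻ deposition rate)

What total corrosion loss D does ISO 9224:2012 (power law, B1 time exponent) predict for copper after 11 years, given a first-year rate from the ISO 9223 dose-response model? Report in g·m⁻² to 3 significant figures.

copper: T>10 °C ⇒ hinge -0.080·(15.7−10) = -0.4560
  sulphur-dioxide contribution → 0.2887 μm/a
  chloride contribution → 0.7123 μm/a
  total first-year rate 1.001 μm/a
Long-term exponent b (ISO 9224 Table 2, B1) = 0.667
  D(11) = 1.001 × 11^0.667 = 1.001 × 4.95 = 4.955 μm
  Mass loss = 4.955 μm × 8.96 g/cm³ = 44.4 g·m⁻²

D(11) = 44.4 g·m⁻²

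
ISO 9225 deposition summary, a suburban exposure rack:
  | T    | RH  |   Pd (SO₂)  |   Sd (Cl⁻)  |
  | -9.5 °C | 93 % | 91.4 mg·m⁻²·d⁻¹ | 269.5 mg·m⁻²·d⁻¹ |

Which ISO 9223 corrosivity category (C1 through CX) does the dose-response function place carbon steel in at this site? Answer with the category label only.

carbon steel: f(T) = +0.150·(T−10) [T≤10 °C] = -2.9250
  SO₂ term: 1.77·91.4^0.52·exp(0.02·93-2.9250) = 6.385
  Cl⁻ term: 0.102·269.5^0.62·exp(0.033·93+0.04·-9.5) = 48.24
  sum: 6.385 + 48.24 → r_corr = 54.62 μm/a
54.6 μm/a falls in (50, 80] for carbon steel → category C4

C4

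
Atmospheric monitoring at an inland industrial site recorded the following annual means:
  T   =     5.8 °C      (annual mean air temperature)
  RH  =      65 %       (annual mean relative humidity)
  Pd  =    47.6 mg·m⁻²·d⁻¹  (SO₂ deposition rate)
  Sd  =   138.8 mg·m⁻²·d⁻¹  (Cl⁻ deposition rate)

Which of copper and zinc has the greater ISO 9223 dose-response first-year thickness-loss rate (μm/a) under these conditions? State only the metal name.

zinc

copper: f(T) = +0.126·(T−10) [T≤10 °C] = -0.5292
  SO₂ term: 0.0053·47.6^0.26·exp(0.059·65-0.5292) = 0.3946
  Sd branch = 0.01025·Sd^0.27·e^(0.036·RH+0.049·T) = 0.5356 μm/a
  sum: 0.3946 + 0.5356 → r_corr = 0.9302 μm/a
zinc: T≤10 °C ⇒ hinge +0.038·(5.8−10) = -0.1596
  Pd branch = 0.0129·Pd^0.44·e^(0.046·RH+f) = 1.197 μm/a
  Sd branch = 0.0175·Sd^0.57·e^(0.008·RH+0.085·T) = 0.8019 μm/a
  r_corr = 1.197 + 0.8019 = 1.999 μm/a
Ordering by μm/a: zinc (2) > copper (0.93)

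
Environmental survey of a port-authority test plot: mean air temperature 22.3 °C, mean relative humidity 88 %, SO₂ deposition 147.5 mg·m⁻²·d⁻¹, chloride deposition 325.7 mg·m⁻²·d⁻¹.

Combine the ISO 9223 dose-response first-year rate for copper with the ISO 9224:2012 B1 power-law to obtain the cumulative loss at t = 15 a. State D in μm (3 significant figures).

copper: temperature factor f = -0.080·(12.3) = -0.9840
  Pd branch = 0.0053·Pd^0.26·e^(0.059·RH+f) = 1.305 μm/a
  Cl⁻ term: 0.01025·325.7^0.27·exp(0.036·88+0.049·22.3) = 3.464
  r_corr = 1.305 + 3.464 = 4.769 μm/a
ISO 9224: D(t) = r_corr · t^b with b = 0.667 (copper, B1)
  D(15) = 4.769 × 15^0.667 = 4.769 × 6.088 = 29.03 μm

D(15) = 29.0 μm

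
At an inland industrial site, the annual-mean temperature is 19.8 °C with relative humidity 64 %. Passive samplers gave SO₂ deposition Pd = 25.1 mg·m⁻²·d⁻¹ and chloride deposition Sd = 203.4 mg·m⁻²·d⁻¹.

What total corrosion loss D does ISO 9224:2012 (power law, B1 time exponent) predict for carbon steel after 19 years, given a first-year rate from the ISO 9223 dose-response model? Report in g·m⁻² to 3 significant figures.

carbon steel: temperature factor f = -0.054·(9.8) = -0.5292
  Pd branch = 1.77·Pd^0.52·e^(0.02·RH+f) = 20.04 μm/a
  Cl⁻ term: 0.102·203.4^0.62·exp(0.033·64+0.04·19.8) = 50.23
  sum: 20.04 + 50.23 → r_corr = 70.27 μm/a
Long-term exponent b (ISO 9224 Table 2, B1) = 0.523
  D(19) = 70.27 × 19^0.523 = 70.27 × 4.664 = 327.8 μm
  Mass loss = 327.8 μm × 7.85 g/cm³ = 2573 g·m⁻²

D(19) = 2.57e+03 g·m⁻²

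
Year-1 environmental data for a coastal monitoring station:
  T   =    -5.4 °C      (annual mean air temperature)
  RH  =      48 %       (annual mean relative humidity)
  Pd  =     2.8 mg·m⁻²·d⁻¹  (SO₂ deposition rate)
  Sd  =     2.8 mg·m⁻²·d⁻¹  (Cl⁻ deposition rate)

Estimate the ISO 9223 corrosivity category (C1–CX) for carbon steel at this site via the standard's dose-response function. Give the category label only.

carbon steel: T≤10 °C ⇒ hinge +0.150·(-5.4−10) = -2.3100
  SO₂ term: 1.77·2.8^0.52·exp(0.02·48-2.3100) = 0.7838
  Cl⁻ term: 0.102·2.8^0.62·exp(0.033·48+0.04·-5.4) = 0.7585
  r_corr = 0.7838 + 0.7585 = 1.542 μm/a
Category bounds: 1.3…25 μm/a bracket r_corr ⇒ C2

C2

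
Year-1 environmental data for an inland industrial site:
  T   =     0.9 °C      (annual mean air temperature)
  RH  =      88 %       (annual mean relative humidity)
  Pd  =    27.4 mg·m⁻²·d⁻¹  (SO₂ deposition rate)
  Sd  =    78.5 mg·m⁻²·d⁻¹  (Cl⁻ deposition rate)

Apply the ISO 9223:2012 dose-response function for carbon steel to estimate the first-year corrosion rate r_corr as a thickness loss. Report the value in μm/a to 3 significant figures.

carbon steel: temperature factor f = +0.150·(-9.1) = -1.3650
  SO₂ term: 1.77·27.4^0.52·exp(0.02·88-1.3650) = 14.69
  Cl⁻ term: 0.102·78.5^0.62·exp(0.033·88+0.04·0.9) = 28.86
  sum: 14.69 + 28.86 → r_corr = 43.55 μm/a

r_corr = 43.6 μm/a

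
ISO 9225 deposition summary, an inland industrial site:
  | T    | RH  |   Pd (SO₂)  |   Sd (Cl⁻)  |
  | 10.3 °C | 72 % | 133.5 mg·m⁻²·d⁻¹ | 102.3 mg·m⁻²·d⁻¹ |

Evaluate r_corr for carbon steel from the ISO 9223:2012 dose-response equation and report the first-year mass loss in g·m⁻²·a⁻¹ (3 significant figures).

carbon steel: temperature factor f = -0.054·(0.3) = -0.0162
  sulphur-dioxide contribution → 93.66 μm/a
  chloride contribution → 29.21 μm/a
  total first-year rate 122.9 μm/a
Convert to mass loss: 122.9 μm/a × 7.85 g/cm³ = 964.6 g·m⁻²·a⁻¹

r_corr = 965 g·m⁻²·a⁻¹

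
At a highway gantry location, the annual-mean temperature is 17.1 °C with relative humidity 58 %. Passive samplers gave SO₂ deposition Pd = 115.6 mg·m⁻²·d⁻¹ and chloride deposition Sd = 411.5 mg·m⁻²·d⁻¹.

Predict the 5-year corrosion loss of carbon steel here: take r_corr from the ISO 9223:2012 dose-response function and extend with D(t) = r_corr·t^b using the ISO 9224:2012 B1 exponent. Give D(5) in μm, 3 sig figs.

D(5) = 238 μm

carbon steel: temperature factor f = -0.054·(7.1) = -0.3834
  sulphur-dioxide contribution → 45.5 μm/a
  chloride contribution → 57.25 μm/a
  total first-year rate 102.8 μm/a
Power-law: D(5) = r_corr · 5^0.523
  D(5) = 102.8 × 5^0.523 = 102.8 × 2.32 = 238.4 μm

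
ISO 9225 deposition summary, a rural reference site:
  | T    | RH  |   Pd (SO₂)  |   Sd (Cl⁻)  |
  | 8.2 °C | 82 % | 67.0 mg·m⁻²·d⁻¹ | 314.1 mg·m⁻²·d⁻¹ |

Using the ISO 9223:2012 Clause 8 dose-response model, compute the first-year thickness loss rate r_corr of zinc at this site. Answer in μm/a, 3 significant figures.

zinc: f(T) = +0.038·(T−10) [T≤10 °C] = -0.0684
  SO₂ term: 0.0129·67.0^0.44·exp(0.046·82-0.0684) = 3.331
  Cl⁻ term: 0.0175·314.1^0.57·exp(0.008·82+0.085·8.2) = 1.795
  sum: 3.331 + 1.795 → r_corr = 5.125 μm/a

r_corr = 5.13 μm/a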